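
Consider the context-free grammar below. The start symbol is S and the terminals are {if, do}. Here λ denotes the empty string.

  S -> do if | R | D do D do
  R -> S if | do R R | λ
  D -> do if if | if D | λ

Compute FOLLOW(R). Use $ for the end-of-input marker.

{$, do, if}

FIRST(D): from D->do if if we get {do}; from D->if D we get {if}; from D->λ we get {λ}. So FIRST(D) = {λ, do, if}.
FIRST(S): from S->do if we get {do}; from S->R we get {λ, do, if}; from S->D do D do we get {do, if}. So FIRST(S) = {λ, do, if}.
FIRST(R): from R->S if we get {do, if}; from R->do R R we get {do}; from R->λ we get {λ}. So FIRST(R) = {λ, do, if}.
FOLLOW(S) includes $ since S is the start symbol.
FOLLOW(S): in R->S if, S is followed by if with FIRST {if}. Thus FOLLOW(S) = {$, if}.
FOLLOW(R): in S->R, the suffix after R is empty, so FOLLOW(R) ⊇ FOLLOW(S) = {$, if}; in R->do R R (occurrence 1), R is followed by R with FIRST {λ, do, if}; in R->do R R (occurrence 1), the suffix after R is nullable (adds nothing new); in R->do R R (occurrence 2), the suffix after R is empty (adds nothing new). Thus FOLLOW(R) = {$, do, if}.
FOLLOW(D): in S->D do D do (occurrence 1), D is followed by do D do with FIRST {do}; in S->D do D do (occurrence 2), D is followed by do with FIRST {do}; in D->if D, the suffix after D is empty (adds nothing new). Thus FOLLOW(D) = {do}.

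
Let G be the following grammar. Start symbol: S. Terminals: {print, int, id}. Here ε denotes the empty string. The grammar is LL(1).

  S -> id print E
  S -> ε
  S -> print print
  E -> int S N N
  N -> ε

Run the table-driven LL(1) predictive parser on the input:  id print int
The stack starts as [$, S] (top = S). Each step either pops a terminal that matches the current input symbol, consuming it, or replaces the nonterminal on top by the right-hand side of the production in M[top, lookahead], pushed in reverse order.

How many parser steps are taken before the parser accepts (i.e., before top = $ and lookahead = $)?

8

step 1: stack=$ S  input=id print int $  — expand S -> id print E
step 2: stack=$ E print id  input=id print int $  — match id
step 3: stack=$ E print  input=print int $  — match print
step 4: stack=$ E  input=int $  — expand E -> int S N N
step 5: stack=$ N N S int  input=int $  — match int
step 6: stack=$ N N S  input=$  — expand S -> ε
step 7: stack=$ N N  input=$  — expand N -> ε
step 8: stack=$ N  input=$  — expand N -> ε
Accept reached after 8 steps.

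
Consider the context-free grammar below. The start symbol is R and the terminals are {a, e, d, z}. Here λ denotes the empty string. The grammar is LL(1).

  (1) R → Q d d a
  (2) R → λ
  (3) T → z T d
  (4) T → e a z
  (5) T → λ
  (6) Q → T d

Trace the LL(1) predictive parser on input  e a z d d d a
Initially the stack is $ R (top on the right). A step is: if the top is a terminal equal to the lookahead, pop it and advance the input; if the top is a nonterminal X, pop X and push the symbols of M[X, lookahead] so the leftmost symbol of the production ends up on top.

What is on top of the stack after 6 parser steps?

step 1: stack=$ R  input=e a z d d d a $  — expand R → Q d d a
step 2: stack=$ a d d Q  input=e a z d d d a $  — expand Q → T d
step 3: stack=$ a d d d T  input=e a z d d d a $  — expand T → e a z
step 4: stack=$ a d d d z a e  input=e a z d d d a $  — match e
step 5: stack=$ a d d d z a  input=a z d d d a $  — match a
step 6: stack=$ a d d d z  input=z d d d a $  — match z
Stack after step 6: $ a d d d (top = d).

d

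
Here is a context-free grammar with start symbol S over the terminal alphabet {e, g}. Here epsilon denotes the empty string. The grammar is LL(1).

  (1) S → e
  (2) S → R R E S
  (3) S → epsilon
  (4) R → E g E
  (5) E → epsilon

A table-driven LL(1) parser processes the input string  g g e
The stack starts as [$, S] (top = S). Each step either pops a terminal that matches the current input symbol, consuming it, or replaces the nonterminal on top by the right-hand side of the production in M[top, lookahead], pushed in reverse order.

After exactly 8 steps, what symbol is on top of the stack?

     Stack          Input    Action
  1  $ S            g g e $  expand S → R R E S
  2  $ S E R R      g g e $  expand R → E g E
  3  $ S E R E g E  g g e $  expand E → epsilon
  4  $ S E R E g    g g e $  match g
  5  $ S E R E      g e $    expand E → epsilon
  6  $ S E R        g e $    expand R → E g E
  7  $ S E E g E    g e $    expand E → epsilon
  8  $ S E E g      g e $    match g
Stack after step 8: $ S E E (top = E).

E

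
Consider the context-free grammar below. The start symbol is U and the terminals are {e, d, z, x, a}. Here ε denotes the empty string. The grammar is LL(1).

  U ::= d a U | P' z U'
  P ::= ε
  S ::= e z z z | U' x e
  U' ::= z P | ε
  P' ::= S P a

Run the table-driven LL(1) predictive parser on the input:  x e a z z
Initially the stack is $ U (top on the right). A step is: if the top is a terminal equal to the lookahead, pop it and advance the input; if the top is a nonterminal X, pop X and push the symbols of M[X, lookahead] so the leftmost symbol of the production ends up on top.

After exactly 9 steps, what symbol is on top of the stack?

     Stack              Input        Action
  1  $ U                x e a z z $  expand U ::= P' z U'
  2  $ U' z P'          x e a z z $  expand P' ::= S P a
  3  $ U' z a P S       x e a z z $  expand S ::= U' x e
  4  $ U' z a P e x U'  x e a z z $  expand U' ::= ε
  5  $ U' z a P e x     x e a z z $  match x
  6  $ U' z a P e       e a z z $    match e
  7  $ U' z a P         a z z $      expand P ::= ε
  8  $ U' z a           a z z $      match a
  9  $ U' z             z z $        match z
Stack after step 9: $ U' (top = U').

U'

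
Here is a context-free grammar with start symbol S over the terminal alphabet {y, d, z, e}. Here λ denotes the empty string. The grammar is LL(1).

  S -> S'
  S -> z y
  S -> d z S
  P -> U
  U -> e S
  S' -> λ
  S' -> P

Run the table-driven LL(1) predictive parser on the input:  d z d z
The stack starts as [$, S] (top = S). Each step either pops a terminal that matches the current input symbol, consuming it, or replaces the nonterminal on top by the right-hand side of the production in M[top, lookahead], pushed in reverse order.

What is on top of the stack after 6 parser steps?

step 1: stack=$ S  input=d z d z $  — expand S -> d z S
step 2: stack=$ S z d  input=d z d z $  — match d
step 3: stack=$ S z  input=z d z $  — match z
step 4: stack=$ S  input=d z $  — expand S -> d z S
step 5: stack=$ S z d  input=d z $  — match d
step 6: stack=$ S z  input=z $  — match z
Stack after step 6: $ S (top = S).

S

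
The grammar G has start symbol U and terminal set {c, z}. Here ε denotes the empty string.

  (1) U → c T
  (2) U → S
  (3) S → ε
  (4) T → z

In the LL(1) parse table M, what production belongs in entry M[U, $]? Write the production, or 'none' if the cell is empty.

U → S

FIRST(S) = {ε}
FIRST(T) = {z}
FIRST(U) = {ε, c}  (via S)
FOLLOW(U) includes $ since U is the start symbol.
FOLLOW(U): U appears on no right-hand side. Thus FOLLOW(U) = {$}.
For U → c T: FIRST(c T) = {c}, so it goes in M[U, t] for t ∈ {c}.
For U → S: FIRST(S) = {ε}, so it goes in M[U, t] for t ∈ {}; since ε ∈ FIRST, also for every t ∈ FOLLOW(U) = {$}.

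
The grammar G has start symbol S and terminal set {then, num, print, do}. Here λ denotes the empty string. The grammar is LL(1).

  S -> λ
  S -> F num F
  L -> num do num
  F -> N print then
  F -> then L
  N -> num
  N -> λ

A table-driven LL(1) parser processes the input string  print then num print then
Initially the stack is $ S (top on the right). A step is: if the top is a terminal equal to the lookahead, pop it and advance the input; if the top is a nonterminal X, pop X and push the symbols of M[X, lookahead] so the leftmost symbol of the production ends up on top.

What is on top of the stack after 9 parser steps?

then

step 1: stack=$ S  input=print then num print then $  — expand S -> F num F
step 2: stack=$ F num F  input=print then num print then $  — expand F -> N print then
step 3: stack=$ F num then print N  input=print then num print then $  — expand N -> λ
step 4: stack=$ F num then print  input=print then num print then $  — match print
step 5: stack=$ F num then  input=then num print then $  — match then
step 6: stack=$ F num  input=num print then $  — match num
step 7: stack=$ F  input=print then $  — expand F -> N print then
step 8: stack=$ then print N  input=print then $  — expand N -> λ
step 9: stack=$ then print  input=print then $  — match print
Stack after step 9: $ then (top = then).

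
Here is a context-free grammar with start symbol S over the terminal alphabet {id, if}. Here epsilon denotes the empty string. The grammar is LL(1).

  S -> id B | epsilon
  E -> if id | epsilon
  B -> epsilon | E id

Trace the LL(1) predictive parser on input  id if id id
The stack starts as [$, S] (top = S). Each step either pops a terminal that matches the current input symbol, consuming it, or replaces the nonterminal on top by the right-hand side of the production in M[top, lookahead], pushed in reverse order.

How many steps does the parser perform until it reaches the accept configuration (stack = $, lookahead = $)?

7

     Stack       Input          Action
  1  $ S         id if id id $  expand S -> id B
  2  $ B id      id if id id $  match id
  3  $ B         if id id $     expand B -> E id
  4  $ id E      if id id $     expand E -> if id
  5  $ id id if  if id id $     match if
  6  $ id id     id id $        match id
  7  $ id        id $           match id
Accept reached after 7 steps.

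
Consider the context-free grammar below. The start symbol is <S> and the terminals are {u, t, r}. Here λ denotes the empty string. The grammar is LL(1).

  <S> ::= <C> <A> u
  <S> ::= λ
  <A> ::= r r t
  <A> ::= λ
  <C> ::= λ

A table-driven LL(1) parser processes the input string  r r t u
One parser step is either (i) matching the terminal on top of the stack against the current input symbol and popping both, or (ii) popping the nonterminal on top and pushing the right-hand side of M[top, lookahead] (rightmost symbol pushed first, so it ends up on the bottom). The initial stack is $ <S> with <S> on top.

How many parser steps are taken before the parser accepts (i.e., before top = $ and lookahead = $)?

     Stack        Input      Action
  1  $ <S>        r r t u $  expand <S> ::= <C> <A> u
  2  $ u <A> <C>  r r t u $  expand <C> ::= λ
  3  $ u <A>      r r t u $  expand <A> ::= r r t
  4  $ u t r r    r r t u $  match r
  5  $ u t r      r t u $    match r
  6  $ u t        t u $      match t
  7  $ u          u $        match u
Accept reached after 7 steps.

7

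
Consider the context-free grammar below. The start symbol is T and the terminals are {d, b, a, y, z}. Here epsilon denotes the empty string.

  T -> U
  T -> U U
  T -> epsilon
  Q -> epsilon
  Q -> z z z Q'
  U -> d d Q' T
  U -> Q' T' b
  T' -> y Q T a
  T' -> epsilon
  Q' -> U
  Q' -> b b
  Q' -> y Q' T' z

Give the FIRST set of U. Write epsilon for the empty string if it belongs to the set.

FIRST(Q) = {epsilon, z}
FIRST(T') = {epsilon, y}
FIRST(T) = {epsilon, b, d, y}  (via U, U U)
FIRST(U) = {b, d, y}  (via Q' T' b)
FIRST(Q') = {b, d, y}  (via U)

{b, d, y}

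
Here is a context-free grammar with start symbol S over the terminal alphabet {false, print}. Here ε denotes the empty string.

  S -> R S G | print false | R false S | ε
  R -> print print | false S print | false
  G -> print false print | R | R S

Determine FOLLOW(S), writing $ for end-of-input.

{$, false, print}

FIRST(R): from R->print print we get {print}; from R->false S print we get {false}; from R->false we get {false}. So FIRST(R) = {false, print}.
FIRST(S): from S->R S G we get {false, print}; from S->print false we get {print}; from S->R false S we get {false, print}; from S->ε we get {ε}. So FIRST(S) = {ε, false, print}.
FIRST(G): from G->print false print we get {print}; from G->R we get {false, print}; from G->R S we get {false, print}. So FIRST(G) = {false, print}.
FOLLOW(S) includes $ since S is the start symbol.
FOLLOW(S): in S->R S G, S is followed by G with FIRST {false, print}; in S->R false S, the suffix after S is empty (adds nothing new); in R->false S print, S is followed by print with FIRST {print}; in G->R S, the suffix after S is empty, so FOLLOW(S) ⊇ FOLLOW(G) = {$, false, print}. Thus FOLLOW(S) = {$, false, print}.
FOLLOW(G): in S->R S G, the suffix after G is empty, so FOLLOW(G) ⊇ FOLLOW(S) = {$, false, print}. Thus FOLLOW(G) = {$, false, print}.
FOLLOW(R): in S->R S G, R is followed by S G with FIRST {false, print}; in S->R false S, R is followed by false S with FIRST {false}; in G->R, the suffix after R is empty, so FOLLOW(R) ⊇ FOLLOW(G) = {$, false, print}; in G->R S, R is followed by S with FIRST {ε, false, print}; in G->R S, the suffix after R is nullable, so FOLLOW(R) ⊇ FOLLOW(G) = {$, false, print}. Thus FOLLOW(R) = {$, false, print}.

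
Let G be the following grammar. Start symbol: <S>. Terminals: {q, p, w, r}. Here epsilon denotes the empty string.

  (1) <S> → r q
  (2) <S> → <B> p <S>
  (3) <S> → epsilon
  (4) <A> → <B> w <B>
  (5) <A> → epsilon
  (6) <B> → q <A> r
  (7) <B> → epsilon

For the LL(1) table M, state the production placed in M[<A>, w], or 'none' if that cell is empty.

FIRST(<B>) = {epsilon, q}
FIRST(<S>) = {epsilon, p, q, r}  (via <B> p <S>)
FIRST(<A>) = {epsilon, q, w}  (via <B> w <B>)
FOLLOW(<S>) includes $ since <S> is the start symbol.
FOLLOW(<A>): in <B>→q <A> r, <A> is followed by r with FIRST {r}. Thus FOLLOW(<A>) = {r}.
For <A> → <B> w <B>: FIRST(<B> w <B>) = {q, w}, so it goes in M[<A>, t] for t ∈ {q, w}.
For <A> → epsilon: FIRST(epsilon) = {epsilon}, so it goes in M[<A>, t] for t ∈ {}; since epsilon ∈ FIRST, also for every t ∈ FOLLOW(<A>) = {r}.

<A> → <B> w <B>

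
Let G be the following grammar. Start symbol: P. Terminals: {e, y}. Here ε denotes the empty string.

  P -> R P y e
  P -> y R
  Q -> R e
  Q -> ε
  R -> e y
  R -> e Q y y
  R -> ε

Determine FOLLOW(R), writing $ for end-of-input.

{$, e, y}

FIRST(R): from R->e y we get {e}; from R->e Q y y we get {e}; from R->ε we get {ε}. So FIRST(R) = {ε, e}.
FIRST(P): from P->R P y e we get {e, y}; from P->y R we get {y}. So FIRST(P) = {e, y}.
FIRST(Q): from Q->R e we get {e}; from Q->ε we get {ε}. So FIRST(Q) = {ε, e}.
FOLLOW(P) includes $ since P is the start symbol.
FOLLOW(P): in P->R P y e, P is followed by y e with FIRST {y}. Thus FOLLOW(P) = {$, y}.
FOLLOW(Q): in R->e Q y y, Q is followed by y y with FIRST {y}. Thus FOLLOW(Q) = {y}.
FOLLOW(R): in P->R P y e, R is followed by P y e with FIRST {e, y}; in P->y R, the suffix after R is empty, so FOLLOW(R) ⊇ FOLLOW(P) = {$, y}; in Q->R e, R is followed by e with FIRST {e}. Thus FOLLOW(R) = {$, e, y}.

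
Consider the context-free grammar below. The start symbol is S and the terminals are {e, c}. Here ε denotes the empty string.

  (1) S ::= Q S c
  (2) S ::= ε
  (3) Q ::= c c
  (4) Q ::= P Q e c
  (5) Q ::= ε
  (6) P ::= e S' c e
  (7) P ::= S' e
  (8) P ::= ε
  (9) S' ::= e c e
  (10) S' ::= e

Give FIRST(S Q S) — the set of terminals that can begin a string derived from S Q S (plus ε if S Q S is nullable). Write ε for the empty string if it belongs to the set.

{ε, c, e}

FIRST(S'): from S'::=e c e we get {e}; from S'::=e we get {e}. So FIRST(S') = {e}.
FIRST(P): from P::=e S' c e we get {e}; from P::=S' e we get {e}; from P::=ε we get {ε}. So FIRST(P) = {ε, e}.
FIRST(Q): from Q::=c c we get {c}; from Q::=P Q e c we get {c, e}; from Q::=ε we get {ε}. So FIRST(Q) = {ε, c, e}.
FIRST(S): from S::=Q S c we get {c, e}; from S::=ε we get {ε}. So FIRST(S) = {ε, c, e}.
FIRST(S Q S): take FIRST of each symbol in turn, carrying on past any symbol whose FIRST contains ε; result {ε, c, e}.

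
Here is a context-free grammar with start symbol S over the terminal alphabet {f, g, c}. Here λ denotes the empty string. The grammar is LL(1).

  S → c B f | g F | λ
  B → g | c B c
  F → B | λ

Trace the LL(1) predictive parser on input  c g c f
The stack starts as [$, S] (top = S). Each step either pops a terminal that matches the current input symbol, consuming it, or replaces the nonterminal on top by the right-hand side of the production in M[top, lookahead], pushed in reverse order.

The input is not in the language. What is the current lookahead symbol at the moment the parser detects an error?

c

step 1: stack=$ S  input=c g c f $  — expand S → c B f
step 2: stack=$ f B c  input=c g c f $  — match c
step 3: stack=$ f B  input=g c f $  — expand B → g
step 4: stack=$ f g  input=g c f $  — match g
step 5: stack=$ f  input=c f $  — error: top is terminal f but lookahead is c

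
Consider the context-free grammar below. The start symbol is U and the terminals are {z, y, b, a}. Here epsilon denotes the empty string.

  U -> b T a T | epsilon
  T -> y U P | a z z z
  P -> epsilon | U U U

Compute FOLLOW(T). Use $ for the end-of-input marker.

FIRST(U) = {epsilon, b}
FIRST(T) = {a, y}
FIRST(P) = {epsilon, b}  (via U U U)
FOLLOW(U) includes $ since U is the start symbol.
FOLLOW(U): in T->y U P, U is followed by P with FIRST {epsilon, b}; in T->y U P, the suffix after U is nullable, so FOLLOW(U) ⊇ FOLLOW(T) = {$, a, b}; in P->U U U (occurrence 1), U is followed by U U with FIRST {epsilon, b}; in P->U U U (occurrence 1), the suffix after U is nullable, so FOLLOW(U) ⊇ FOLLOW(P) = {$, a, b}; in P->U U U (occurrence 2), U is followed by U with FIRST {epsilon, b}; in P->U U U (occurrence 2), the suffix after U is nullable, so FOLLOW(U) ⊇ FOLLOW(P) = {$, a, b}; in P->U U U (occurrence 3), the suffix after U is empty, so FOLLOW(U) ⊇ FOLLOW(P) = {$, a, b}. Thus FOLLOW(U) = {$, a, b}.
FOLLOW(T): in U->b T a T (occurrence 1), T is followed by a T with FIRST {a}; in U->b T a T (occurrence 2), the suffix after T is empty, so FOLLOW(T) ⊇ FOLLOW(U) = {$, a, b}. Thus FOLLOW(T) = {$, a, b}.
FOLLOW(P): in T->y U P, the suffix after P is empty, so FOLLOW(P) ⊇ FOLLOW(T) = {$, a, b}. Thus FOLLOW(P) = {$, a, b}.

{$, a, b}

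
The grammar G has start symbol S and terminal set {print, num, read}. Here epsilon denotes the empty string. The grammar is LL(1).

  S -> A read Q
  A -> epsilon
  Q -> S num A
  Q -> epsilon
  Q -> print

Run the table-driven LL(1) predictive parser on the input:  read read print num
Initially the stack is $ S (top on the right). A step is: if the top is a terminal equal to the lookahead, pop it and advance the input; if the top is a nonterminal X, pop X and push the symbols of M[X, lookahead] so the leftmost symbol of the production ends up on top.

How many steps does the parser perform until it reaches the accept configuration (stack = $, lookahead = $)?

      Stack             Input                  Action
   1  $ S               read read print num $  expand S -> A read Q
   2  $ Q read A        read read print num $  expand A -> epsilon
   3  $ Q read          read read print num $  match read
   4  $ Q               read print num $       expand Q -> S num A
   5  $ A num S         read print num $       expand S -> A read Q
   6  $ A num Q read A  read print num $       expand A -> epsilon
   7  $ A num Q read    read print num $       match read
   8  $ A num Q         print num $            expand Q -> print
   9  $ A num print     print num $            match print
  10  $ A num           num $                  match num
  11  $ A               $                      expand A -> epsilon
Accept reached after 11 steps.

11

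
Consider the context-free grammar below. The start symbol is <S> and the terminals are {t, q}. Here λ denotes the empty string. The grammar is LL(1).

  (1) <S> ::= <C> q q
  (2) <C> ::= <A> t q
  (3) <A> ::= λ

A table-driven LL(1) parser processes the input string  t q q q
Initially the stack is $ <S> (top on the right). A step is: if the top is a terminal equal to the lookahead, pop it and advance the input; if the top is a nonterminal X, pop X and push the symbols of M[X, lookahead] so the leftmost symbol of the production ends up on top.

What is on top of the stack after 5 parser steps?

step 1: stack=$ <S>  input=t q q q $  — expand <S> ::= <C> q q
step 2: stack=$ q q <C>  input=t q q q $  — expand <C> ::= <A> t q
step 3: stack=$ q q q t <A>  input=t q q q $  — expand <A> ::= λ
step 4: stack=$ q q q t  input=t q q q $  — match t
step 5: stack=$ q q q  input=q q q $  — match q
Stack after step 5: $ q q (top = q).

q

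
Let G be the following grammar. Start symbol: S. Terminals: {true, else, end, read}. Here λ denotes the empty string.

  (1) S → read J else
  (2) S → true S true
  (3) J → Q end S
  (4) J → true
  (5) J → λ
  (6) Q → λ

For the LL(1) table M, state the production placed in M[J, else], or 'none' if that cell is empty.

J → λ

FIRST(S) = {read, true}
FIRST(Q) = {λ}
FIRST(J) = {λ, end, true}  (via Q end S)
FOLLOW(S) includes $ since S is the start symbol.
FOLLOW(J): in S→read J else, J is followed by else with FIRST {else}. Thus FOLLOW(J) = {else}.
For J → Q end S: FIRST(Q end S) = {end}, so it goes in M[J, t] for t ∈ {end}.
For J → true: FIRST(true) = {true}, so it goes in M[J, t] for t ∈ {true}.
For J → λ: FIRST(λ) = {λ}, so it goes in M[J, t] for t ∈ {}; since λ ∈ FIRST, also for every t ∈ FOLLOW(J) = {else}.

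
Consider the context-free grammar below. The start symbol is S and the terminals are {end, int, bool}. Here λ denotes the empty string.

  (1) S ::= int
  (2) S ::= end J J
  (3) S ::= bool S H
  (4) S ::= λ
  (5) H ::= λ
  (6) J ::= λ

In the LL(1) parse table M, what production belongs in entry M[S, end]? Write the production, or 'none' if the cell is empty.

S ::= end J J

FIRST(S) = {λ, bool, end, int}
FIRST(H) = {λ}
FIRST(J) = {λ}
FOLLOW(S) includes $ since S is the start symbol.
FOLLOW(S): in S::=bool S H, S is followed by H with FIRST {λ}; in S::=bool S H, the suffix after S is nullable (adds nothing new). Thus FOLLOW(S) = {$}.
For S ::= int: FIRST(int) = {int}, so it goes in M[S, t] for t ∈ {int}.
For S ::= end J J: FIRST(end J J) = {end}, so it goes in M[S, t] for t ∈ {end}.
For S ::= bool S H: FIRST(bool S H) = {bool}, so it goes in M[S, t] for t ∈ {bool}.
For S ::= λ: FIRST(λ) = {λ}, so it goes in M[S, t] for t ∈ {}; since λ ∈ FIRST, also for every t ∈ FOLLOW(S) = {$}.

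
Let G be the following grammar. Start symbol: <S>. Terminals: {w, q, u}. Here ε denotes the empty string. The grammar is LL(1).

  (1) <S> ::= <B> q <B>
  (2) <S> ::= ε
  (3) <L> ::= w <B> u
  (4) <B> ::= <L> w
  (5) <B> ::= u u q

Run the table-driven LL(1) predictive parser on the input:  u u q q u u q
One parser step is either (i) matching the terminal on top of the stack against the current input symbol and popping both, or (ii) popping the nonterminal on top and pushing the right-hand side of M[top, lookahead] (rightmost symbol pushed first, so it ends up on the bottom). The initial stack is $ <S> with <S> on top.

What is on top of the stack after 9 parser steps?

step 1: stack=$ <S>  input=u u q q u u q $  — expand <S> ::= <B> q <B>
step 2: stack=$ <B> q <B>  input=u u q q u u q $  — expand <B> ::= u u q
step 3: stack=$ <B> q q u u  input=u u q q u u q $  — match u
step 4: stack=$ <B> q q u  input=u q q u u q $  — match u
step 5: stack=$ <B> q q  input=q q u u q $  — match q
step 6: stack=$ <B> q  input=q u u q $  — match q
step 7: stack=$ <B>  input=u u q $  — expand <B> ::= u u q
step 8: stack=$ q u u  input=u u q $  — match u
step 9: stack=$ q u  input=u q $  — match u
Stack after step 9: $ q (top = q).

q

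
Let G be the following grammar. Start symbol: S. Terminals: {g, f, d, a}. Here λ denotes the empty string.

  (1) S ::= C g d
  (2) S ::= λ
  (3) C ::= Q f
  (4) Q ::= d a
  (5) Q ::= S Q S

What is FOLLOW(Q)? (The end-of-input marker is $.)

FIRST(S) = {λ, d}  (via C g d)
FIRST(Q) = {d}  (via S Q S)
FIRST(C) = {d}  (via Q f)
FOLLOW(S) includes $ since S is the start symbol.
FOLLOW(C): in S::=C g d, C is followed by g d with FIRST {g}. Thus FOLLOW(C) = {g}.
FOLLOW(Q): in C::=Q f, Q is followed by f with FIRST {f}; in Q::=S Q S, Q is followed by S with FIRST {λ, d}; in Q::=S Q S, the suffix after Q is nullable (adds nothing new). Thus FOLLOW(Q) = {d, f}.
FOLLOW(S): in Q::=S Q S (occurrence 1), S is followed by Q S with FIRST {d}; in Q::=S Q S (occurrence 2), the suffix after S is empty, so FOLLOW(S) ⊇ FOLLOW(Q) = {d, f}. Thus FOLLOW(S) = {$, d, f}.

{d, f}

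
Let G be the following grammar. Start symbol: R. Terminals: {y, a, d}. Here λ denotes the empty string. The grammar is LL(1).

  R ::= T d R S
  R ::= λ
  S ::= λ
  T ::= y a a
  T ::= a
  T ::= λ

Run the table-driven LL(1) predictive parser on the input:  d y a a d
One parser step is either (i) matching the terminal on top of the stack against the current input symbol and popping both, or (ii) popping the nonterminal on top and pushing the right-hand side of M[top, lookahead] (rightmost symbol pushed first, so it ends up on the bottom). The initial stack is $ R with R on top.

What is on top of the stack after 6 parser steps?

a

     Stack            Input        Action
  1  $ R              d y a a d $  expand R ::= T d R S
  2  $ S R d T        d y a a d $  expand T ::= λ
  3  $ S R d          d y a a d $  match d
  4  $ S R            y a a d $    expand R ::= T d R S
  5  $ S S R d T      y a a d $    expand T ::= y a a
  6  $ S S R d a a y  y a a d $    match y
Stack after step 6: $ S S R d a a (top = a).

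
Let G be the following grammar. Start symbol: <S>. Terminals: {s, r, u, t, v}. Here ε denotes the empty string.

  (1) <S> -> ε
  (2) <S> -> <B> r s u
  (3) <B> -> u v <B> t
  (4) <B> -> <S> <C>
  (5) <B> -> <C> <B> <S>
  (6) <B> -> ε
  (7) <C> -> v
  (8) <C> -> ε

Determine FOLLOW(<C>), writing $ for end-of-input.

FIRST(<C>) = {ε, v}
FIRST(<S>) = {ε, r, u, v}  (via <B> r s u)
FIRST(<B>) = {ε, r, u, v}  (via <S> <C>, <C> <B> <S>)
FOLLOW(<S>) includes $ since <S> is the start symbol.
FOLLOW(<B>): in <S>-><B> r s u, <B> is followed by r s u with FIRST {r}; in <B>->u v <B> t, <B> is followed by t with FIRST {t}; in <B>-><C> <B> <S>, <B> is followed by <S> with FIRST {ε, r, u, v}; in <B>-><C> <B> <S>, the suffix after <B> is nullable (adds nothing new). Thus FOLLOW(<B>) = {r, t, u, v}.
FOLLOW(<S>): in <B>-><S> <C>, <S> is followed by <C> with FIRST {ε, v}; in <B>-><S> <C>, the suffix after <S> is nullable, so FOLLOW(<S>) ⊇ FOLLOW(<B>) = {r, t, u, v}; in <B>-><C> <B> <S>, the suffix after <S> is empty, so FOLLOW(<S>) ⊇ FOLLOW(<B>) = {r, t, u, v}. Thus FOLLOW(<S>) = {$, r, t, u, v}.
FOLLOW(<C>): in <B>-><S> <C>, the suffix after <C> is empty, so FOLLOW(<C>) ⊇ FOLLOW(<B>) = {r, t, u, v}; in <B>-><C> <B> <S>, <C> is followed by <B> <S> with FIRST {ε, r, u, v}; in <B>-><C> <B> <S>, the suffix after <C> is nullable, so FOLLOW(<C>) ⊇ FOLLOW(<B>) = {r, t, u, v}. Thus FOLLOW(<C>) = {r, t, u, v}.

{r, t, u, v}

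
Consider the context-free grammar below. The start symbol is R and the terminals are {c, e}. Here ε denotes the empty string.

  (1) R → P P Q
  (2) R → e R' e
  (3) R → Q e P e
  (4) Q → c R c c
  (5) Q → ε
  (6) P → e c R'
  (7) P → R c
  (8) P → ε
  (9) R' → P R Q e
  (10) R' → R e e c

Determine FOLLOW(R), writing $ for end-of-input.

FIRST(Q): from Q→c R c c we get {c}; from Q→ε we get {ε}. So FIRST(Q) = {ε, c}.
FIRST(R): from R→P P Q we get {ε, c, e}; from R→e R' e we get {e}; from R→Q e P e we get {c, e}. So FIRST(R) = {ε, c, e}.
FIRST(P): from P→e c R' we get {e}; from P→R c we get {c, e}; from P→ε we get {ε}. So FIRST(P) = {ε, c, e}.
FIRST(R'): from R'→P R Q e we get {c, e}; from R'→R e e c we get {c, e}. So FIRST(R') = {c, e}.
FOLLOW(R) includes $ since R is the start symbol.
FOLLOW(R): in Q→c R c c, R is followed by c c with FIRST {c}; in P→R c, R is followed by c with FIRST {c}; in R'→P R Q e, R is followed by Q e with FIRST {c, e}; in R'→R e e c, R is followed by e e c with FIRST {e}. Thus FOLLOW(R) = {$, c, e}.
FOLLOW(Q): in R→P P Q, the suffix after Q is empty, so FOLLOW(Q) ⊇ FOLLOW(R) = {$, c, e}; in R→Q e P e, Q is followed by e P e with FIRST {e}; in R'→P R Q e, Q is followed by e with FIRST {e}. Thus FOLLOW(Q) = {$, c, e}.
FOLLOW(P): in R→P P Q (occurrence 1), P is followed by P Q with FIRST {ε, c, e}; in R→P P Q (occurrence 1), the suffix after P is nullable, so FOLLOW(P) ⊇ FOLLOW(R) = {$, c, e}; in R→P P Q (occurrence 2), P is followed by Q with FIRST {ε, c}; in R→P P Q (occurrence 2), the suffix after P is nullable, so FOLLOW(P) ⊇ FOLLOW(R) = {$, c, e}; in R→Q e P e, P is followed by e with FIRST {e}; in R'→P R Q e, P is followed by R Q e with FIRST {c, e}. Thus FOLLOW(P) = {$, c, e}.
FOLLOW(R'): in R→e R' e, R' is followed by e with FIRST {e}; in P→e c R', the suffix after R' is empty, so FOLLOW(R') ⊇ FOLLOW(P) = {$, c, e}. Thus FOLLOW(R') = {$, c, e}.

{$, c, e}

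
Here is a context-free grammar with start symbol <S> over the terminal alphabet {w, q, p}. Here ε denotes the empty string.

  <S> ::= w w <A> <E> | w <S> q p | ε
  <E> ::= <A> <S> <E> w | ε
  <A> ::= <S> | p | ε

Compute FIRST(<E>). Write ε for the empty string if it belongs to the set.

FIRST(<S>) = {ε, w}
FIRST(<A>) = {ε, p, w}  (via <S>)
FIRST(<E>) = {ε, p, w}  (via <A> <S> <E> w)

{ε, p, w}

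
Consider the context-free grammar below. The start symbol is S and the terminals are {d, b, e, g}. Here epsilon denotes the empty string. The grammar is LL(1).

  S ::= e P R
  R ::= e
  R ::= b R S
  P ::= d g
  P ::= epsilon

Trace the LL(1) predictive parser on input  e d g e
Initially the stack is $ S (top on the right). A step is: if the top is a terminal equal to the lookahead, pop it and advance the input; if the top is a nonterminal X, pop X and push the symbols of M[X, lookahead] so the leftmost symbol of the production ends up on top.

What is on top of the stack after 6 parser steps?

e

     Stack    Input      Action
  1  $ S      e d g e $  expand S ::= e P R
  2  $ R P e  e d g e $  match e
  3  $ R P    d g e $    expand P ::= d g
  4  $ R g d  d g e $    match d
  5  $ R g    g e $      match g
  6  $ R      e $        expand R ::= e
Stack after step 6: $ e (top = e).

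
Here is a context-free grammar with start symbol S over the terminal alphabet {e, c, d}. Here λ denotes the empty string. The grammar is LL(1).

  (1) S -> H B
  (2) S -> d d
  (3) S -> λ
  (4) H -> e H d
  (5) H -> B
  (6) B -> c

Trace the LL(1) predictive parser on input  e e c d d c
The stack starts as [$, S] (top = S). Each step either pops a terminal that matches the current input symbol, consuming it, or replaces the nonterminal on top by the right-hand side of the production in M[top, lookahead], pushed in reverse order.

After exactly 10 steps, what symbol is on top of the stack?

B

step 1: stack=$ S  input=e e c d d c $  — expand S -> H B
step 2: stack=$ B H  input=e e c d d c $  — expand H -> e H d
step 3: stack=$ B d H e  input=e e c d d c $  — match e
step 4: stack=$ B d H  input=e c d d c $  — expand H -> e H d
step 5: stack=$ B d d H e  input=e c d d c $  — match e
step 6: stack=$ B d d H  input=c d d c $  — expand H -> B
step 7: stack=$ B d d B  input=c d d c $  — expand B -> c
step 8: stack=$ B d d c  input=c d d c $  — match c
step 9: stack=$ B d d  input=d d c $  — match d
step 10: stack=$ B d  input=d c $  — match d
Stack after step 10: $ B (top = B).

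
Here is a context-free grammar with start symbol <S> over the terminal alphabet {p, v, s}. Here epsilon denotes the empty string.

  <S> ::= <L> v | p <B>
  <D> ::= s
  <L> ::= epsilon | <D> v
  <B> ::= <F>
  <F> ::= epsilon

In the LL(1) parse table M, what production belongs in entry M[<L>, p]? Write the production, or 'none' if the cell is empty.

none

FIRST(<D>): from <D>::=s we get {s}. So FIRST(<D>) = {s}.
FIRST(<F>): from <F>::=epsilon we get {epsilon}. So FIRST(<F>) = {epsilon}.
FIRST(<L>): from <L>::=epsilon we get {epsilon}; from <L>::=<D> v we get {s}. So FIRST(<L>) = {epsilon, s}.
FIRST(<B>): from <B>::=<F> we get {epsilon}. So FIRST(<B>) = {epsilon}.
FIRST(<S>): from <S>::=<L> v we get {s, v}; from <S>::=p <B> we get {p}. So FIRST(<S>) = {p, s, v}.
FOLLOW(<S>) includes $ since <S> is the start symbol.
FOLLOW(<L>): in <S>::=<L> v, <L> is followed by v with FIRST {v}. Thus FOLLOW(<L>) = {v}.
For <L> ::= epsilon: FIRST(epsilon) = {epsilon}, so it goes in M[<L>, t] for t ∈ {}; since epsilon ∈ FIRST, also for every t ∈ FOLLOW(<L>) = {v}.
For <L> ::= <D> v: FIRST(<D> v) = {s}, so it goes in M[<L>, t] for t ∈ {s}.
None of these place a production in M[<L>, p].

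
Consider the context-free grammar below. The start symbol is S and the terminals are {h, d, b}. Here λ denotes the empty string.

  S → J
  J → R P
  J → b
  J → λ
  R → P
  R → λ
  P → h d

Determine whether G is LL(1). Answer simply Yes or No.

FIRST(S) = {λ, b, h}
FIRST(J) = {λ, b, h}
FIRST(R) = {λ, h}
FIRST(P) = {h}
FOLLOW(S) = {$}
FOLLOW(J) = {$}
FOLLOW(R) = {h}
FOLLOW(P) = {$, h}
Cell M[R, h] receives both R → P and R → λ — the grammar is not LL(1).

No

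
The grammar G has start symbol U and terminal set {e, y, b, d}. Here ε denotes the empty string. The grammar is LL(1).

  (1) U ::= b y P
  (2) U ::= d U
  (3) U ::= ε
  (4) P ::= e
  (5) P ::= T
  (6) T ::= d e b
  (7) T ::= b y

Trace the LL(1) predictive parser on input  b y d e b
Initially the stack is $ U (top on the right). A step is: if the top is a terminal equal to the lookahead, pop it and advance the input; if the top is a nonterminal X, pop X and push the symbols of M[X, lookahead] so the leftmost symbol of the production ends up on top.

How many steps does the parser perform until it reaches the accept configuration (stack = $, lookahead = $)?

step 1: stack=$ U  input=b y d e b $  — expand U ::= b y P
step 2: stack=$ P y b  input=b y d e b $  — match b
step 3: stack=$ P y  input=y d e b $  — match y
step 4: stack=$ P  input=d e b $  — expand P ::= T
step 5: stack=$ T  input=d e b $  — expand T ::= d e b
step 6: stack=$ b e d  input=d e b $  — match d
step 7: stack=$ b e  input=e b $  — match e
step 8: stack=$ b  input=b $  — match b
Accept reached after 8 steps.

8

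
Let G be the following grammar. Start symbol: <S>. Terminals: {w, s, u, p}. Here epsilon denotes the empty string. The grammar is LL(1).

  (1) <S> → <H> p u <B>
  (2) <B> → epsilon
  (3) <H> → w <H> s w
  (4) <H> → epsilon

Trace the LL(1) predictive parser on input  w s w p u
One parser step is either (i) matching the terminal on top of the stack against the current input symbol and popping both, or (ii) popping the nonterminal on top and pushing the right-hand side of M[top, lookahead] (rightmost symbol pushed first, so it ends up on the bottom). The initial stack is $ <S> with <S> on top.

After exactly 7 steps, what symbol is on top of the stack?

u

step 1: stack=$ <S>  input=w s w p u $  — expand <S> → <H> p u <B>
step 2: stack=$ <B> u p <H>  input=w s w p u $  — expand <H> → w <H> s w
step 3: stack=$ <B> u p w s <H> w  input=w s w p u $  — match w
step 4: stack=$ <B> u p w s <H>  input=s w p u $  — expand <H> → epsilon
step 5: stack=$ <B> u p w s  input=s w p u $  — match s
step 6: stack=$ <B> u p w  input=w p u $  — match w
step 7: stack=$ <B> u p  input=p u $  — match p
Stack after step 7: $ <B> u (top = u).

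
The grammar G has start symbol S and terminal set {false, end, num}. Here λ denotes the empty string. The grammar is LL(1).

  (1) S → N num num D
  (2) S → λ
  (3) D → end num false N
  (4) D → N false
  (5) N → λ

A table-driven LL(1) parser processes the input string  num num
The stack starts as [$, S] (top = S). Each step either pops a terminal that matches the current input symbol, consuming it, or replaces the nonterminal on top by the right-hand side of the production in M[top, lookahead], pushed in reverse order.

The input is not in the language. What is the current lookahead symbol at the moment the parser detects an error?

     Stack          Input      Action
  1  $ S            num num $  expand S → N num num D
  2  $ D num num N  num num $  expand N → λ
  3  $ D num num    num num $  match num
  4  $ D num        num $      match num
  5  $ D            $          error: M[D, $] is empty

$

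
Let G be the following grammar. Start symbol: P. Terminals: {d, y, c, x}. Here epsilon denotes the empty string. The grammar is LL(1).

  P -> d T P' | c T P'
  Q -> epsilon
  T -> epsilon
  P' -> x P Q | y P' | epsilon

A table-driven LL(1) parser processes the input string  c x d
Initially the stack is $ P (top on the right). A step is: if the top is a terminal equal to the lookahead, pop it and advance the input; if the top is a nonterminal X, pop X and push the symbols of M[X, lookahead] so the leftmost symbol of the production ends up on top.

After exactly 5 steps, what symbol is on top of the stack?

P

     Stack     Input    Action
  1  $ P       c x d $  expand P -> c T P'
  2  $ P' T c  c x d $  match c
  3  $ P' T    x d $    expand T -> epsilon
  4  $ P'      x d $    expand P' -> x P Q
  5  $ Q P x   x d $    match x
Stack after step 5: $ Q P (top = P).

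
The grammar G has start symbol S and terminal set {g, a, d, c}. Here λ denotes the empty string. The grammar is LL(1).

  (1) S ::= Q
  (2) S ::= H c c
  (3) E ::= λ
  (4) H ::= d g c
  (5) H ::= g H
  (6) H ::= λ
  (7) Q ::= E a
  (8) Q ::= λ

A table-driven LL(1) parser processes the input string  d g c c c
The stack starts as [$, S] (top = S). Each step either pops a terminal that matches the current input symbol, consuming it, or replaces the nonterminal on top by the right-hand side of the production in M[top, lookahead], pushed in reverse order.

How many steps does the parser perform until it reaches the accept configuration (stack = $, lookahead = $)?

     Stack        Input        Action
  1  $ S          d g c c c $  expand S ::= H c c
  2  $ c c H      d g c c c $  expand H ::= d g c
  3  $ c c c g d  d g c c c $  match d
  4  $ c c c g    g c c c $    match g
  5  $ c c c      c c c $      match c
  6  $ c c        c c $        match c
  7  $ c          c $          match c
Accept reached after 7 steps.

7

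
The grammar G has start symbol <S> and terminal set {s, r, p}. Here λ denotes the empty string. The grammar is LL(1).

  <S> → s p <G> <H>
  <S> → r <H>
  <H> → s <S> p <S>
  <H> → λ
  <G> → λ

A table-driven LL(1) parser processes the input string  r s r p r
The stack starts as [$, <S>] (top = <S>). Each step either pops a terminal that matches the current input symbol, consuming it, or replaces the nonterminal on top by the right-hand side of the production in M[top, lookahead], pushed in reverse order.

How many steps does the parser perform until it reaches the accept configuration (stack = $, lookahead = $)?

      Stack          Input        Action
   1  $ <S>          r s r p r $  expand <S> → r <H>
   2  $ <H> r        r s r p r $  match r
   3  $ <H>          s r p r $    expand <H> → s <S> p <S>
   4  $ <S> p <S> s  s r p r $    match s
   5  $ <S> p <S>    r p r $      expand <S> → r <H>
   6  $ <S> p <H> r  r p r $      match r
   7  $ <S> p <H>    p r $        expand <H> → λ
   8  $ <S> p        p r $        match p
   9  $ <S>          r $          expand <S> → r <H>
  10  $ <H> r        r $          match r
  11  $ <H>          $            expand <H> → λ
Accept reached after 11 steps.

11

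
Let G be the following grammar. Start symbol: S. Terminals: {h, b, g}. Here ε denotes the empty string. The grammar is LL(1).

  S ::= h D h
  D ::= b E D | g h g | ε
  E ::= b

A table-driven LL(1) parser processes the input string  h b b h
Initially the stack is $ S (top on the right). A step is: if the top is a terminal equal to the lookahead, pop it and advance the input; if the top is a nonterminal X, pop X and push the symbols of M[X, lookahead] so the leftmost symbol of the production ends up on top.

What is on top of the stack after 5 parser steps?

b

     Stack      Input      Action
  1  $ S        h b b h $  expand S ::= h D h
  2  $ h D h    h b b h $  match h
  3  $ h D      b b h $    expand D ::= b E D
  4  $ h D E b  b b h $    match b
  5  $ h D E    b h $      expand E ::= b
Stack after step 5: $ h D b (top = b).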